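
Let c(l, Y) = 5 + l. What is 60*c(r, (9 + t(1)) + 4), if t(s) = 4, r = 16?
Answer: 1260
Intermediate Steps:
60*c(r, (9 + t(1)) + 4) = 60*(5 + 16) = 60*21 = 1260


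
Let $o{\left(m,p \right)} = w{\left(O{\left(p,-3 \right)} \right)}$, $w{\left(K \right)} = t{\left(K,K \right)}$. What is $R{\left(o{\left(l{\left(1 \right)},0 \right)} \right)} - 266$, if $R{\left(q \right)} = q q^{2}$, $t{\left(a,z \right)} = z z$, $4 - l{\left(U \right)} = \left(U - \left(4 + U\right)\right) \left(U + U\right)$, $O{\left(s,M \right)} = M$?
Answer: $463$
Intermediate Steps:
$l{\left(U \right)} = 4 + 8 U$ ($l{\left(U \right)} = 4 - \left(U - \left(4 + U\right)\right) \left(U + U\right) = 4 - - 4 \cdot 2 U = 4 - - 8 U = 4 + 8 U$)
$t{\left(a,z \right)} = z^{2}$
$w{\left(K \right)} = K^{2}$
$o{\left(m,p \right)} = 9$ ($o{\left(m,p \right)} = \left(-3\right)^{2} = 9$)
$R{\left(q \right)} = q^{3}$
$R{\left(o{\left(l{\left(1 \right)},0 \right)} \right)} - 266 = 9^{3} - 266 = 729 - 266 = 463$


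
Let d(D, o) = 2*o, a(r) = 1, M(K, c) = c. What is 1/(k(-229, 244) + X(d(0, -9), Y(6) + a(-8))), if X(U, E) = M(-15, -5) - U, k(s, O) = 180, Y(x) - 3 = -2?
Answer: 1/193 ≈ 0.0051813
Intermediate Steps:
Y(x) = 1 (Y(x) = 3 - 2 = 1)
X(U, E) = -5 - U
1/(k(-229, 244) + X(d(0, -9), Y(6) + a(-8))) = 1/(180 + (-5 - 2*(-9))) = 1/(180 + (-5 - 1*(-18))) = 1/(180 + (-5 + 18)) = 1/(180 + 13) = 1/193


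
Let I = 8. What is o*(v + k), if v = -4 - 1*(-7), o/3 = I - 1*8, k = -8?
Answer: 0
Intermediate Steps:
o = 0 (o = 3*(8 - 1*8) = 3*(8 - 8) = 3*0 = 0)
v = 3 (v = -4 + 7 = 3)
o*(v + k) = 0*(3 - 8) = 0*(-5) = 0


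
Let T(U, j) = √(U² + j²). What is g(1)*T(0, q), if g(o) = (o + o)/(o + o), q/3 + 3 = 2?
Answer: 3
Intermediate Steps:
q = -3 (q = -9 + 3*2 = -9 + 6 = -3)
g(o) = 1 (g(o) = (2*o)/((2*o)) = (2*o)*(1/(2*o)) = 1)
g(1)*T(0, q) = 1*√(0² + (-3)²) = 1*√(0 + 9) = 1*√9 = 1*3 = 3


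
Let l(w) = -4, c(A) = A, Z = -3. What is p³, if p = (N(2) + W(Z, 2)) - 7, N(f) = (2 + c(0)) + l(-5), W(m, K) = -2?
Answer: -1331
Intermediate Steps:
N(f) = -2 (N(f) = (2 + 0) - 4 = 2 - 4 = -2)
p = -11 (p = (-2 - 2) - 7 = -4 - 7 = -11)
p³ = (-11)³ = -1331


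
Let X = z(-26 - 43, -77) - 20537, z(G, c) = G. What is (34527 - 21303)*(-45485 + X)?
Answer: -873987384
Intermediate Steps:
X = -20606 (X = (-26 - 43) - 20537 = -69 - 20537 = -20606)
(34527 - 21303)*(-45485 + X) = (34527 - 21303)*(-45485 - 20606) = 13224*(-66091) = -873987384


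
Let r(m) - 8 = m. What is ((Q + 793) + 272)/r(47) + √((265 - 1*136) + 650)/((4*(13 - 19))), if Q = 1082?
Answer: 2147/55 - √779/24 ≈ 37.873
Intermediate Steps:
r(m) = 8 + m
((Q + 793) + 272)/r(47) + √((265 - 1*136) + 650)/((4*(13 - 19))) = ((1082 + 793) + 272)/(8 + 47) + √((265 - 1*136) + 650)/((4*(13 - 19))) = (1875 + 272)/55 + √((265 - 136) + 650)/((4*(-6))) = 2147*(1/55) + √(129 + 650)/(-24) = 2147/55 + √779*(-1/24) = 2147/55 - √779/24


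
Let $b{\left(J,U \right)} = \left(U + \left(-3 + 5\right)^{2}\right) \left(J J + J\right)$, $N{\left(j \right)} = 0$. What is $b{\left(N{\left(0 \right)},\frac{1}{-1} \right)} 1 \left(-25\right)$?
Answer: $0$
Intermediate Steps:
$b{\left(J,U \right)} = \left(4 + U\right) \left(J + J^{2}\right)$ ($b{\left(J,U \right)} = \left(U + 2^{2}\right) \left(J^{2} + J\right) = \left(U + 4\right) \left(J + J^{2}\right) = \left(4 + U\right) \left(J + J^{2}\right)$)
$b{\left(N{\left(0 \right)},\frac{1}{-1} \right)} 1 \left(-25\right) = 0 \left(4 + \frac{1}{-1} + 4 \cdot 0 + \frac{0}{-1}\right) 1 \left(-25\right) = 0 \left(4 - 1 + 0 + 0 \left(-1\right)\right) \left(-25\right) = 0 \left(4 - 1 + 0 + 0\right) \left(-25\right) = 0 \cdot 3 \left(-25\right) = 0 \left(-25\right) = 0$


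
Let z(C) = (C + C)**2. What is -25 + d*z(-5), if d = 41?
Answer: 4075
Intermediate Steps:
z(C) = 4*C**2 (z(C) = (2*C)**2 = 4*C**2)
-25 + d*z(-5) = -25 + 41*(4*(-5)**2) = -25 + 41*(4*25) = -25 + 41*100 = -25 + 4100 = 4075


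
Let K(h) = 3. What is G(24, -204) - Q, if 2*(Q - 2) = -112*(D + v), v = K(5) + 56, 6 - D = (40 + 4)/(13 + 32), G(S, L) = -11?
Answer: 160751/45 ≈ 3572.2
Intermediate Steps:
D = 226/45 (D = 6 - (40 + 4)/(13 + 32) = 6 - 44/45 = 226/45 ≈ 5.0222)
v = 59 (v = 3 + 56 = 59)
Q = -161246/45 (Q = 2 + (-112*(226/45 + 59))/2 = 2 + (-112*2881/45)/2 = 2 + (½)*(-322672/45) = 2 - 161336/45 = -161246/45 ≈ -3583.2)
G(24, -204) - Q = -11 - 1*(-161246/45) = -11 + 161246/45 = 160751/45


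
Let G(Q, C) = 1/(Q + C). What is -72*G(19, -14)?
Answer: -72/5 ≈ -14.400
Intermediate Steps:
G(Q, C) = 1/(C + Q)
-72*G(19, -14) = -72/(-14 + 19) = -72/5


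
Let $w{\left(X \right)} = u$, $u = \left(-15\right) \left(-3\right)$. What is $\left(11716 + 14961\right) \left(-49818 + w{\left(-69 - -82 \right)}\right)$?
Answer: $-1327794321$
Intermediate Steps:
$u = 45$
$w{\left(X \right)} = 45$
$\left(11716 + 14961\right) \left(-49818 + w{\left(-69 - -82 \right)}\right) = \left(11716 + 14961\right) \left(-49818 + 45\right) = 26677 \left(-49773\right) = -1327794321$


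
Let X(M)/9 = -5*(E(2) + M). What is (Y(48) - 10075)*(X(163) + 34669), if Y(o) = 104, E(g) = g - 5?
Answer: -273893399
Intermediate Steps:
E(g) = -5 + g
X(M) = 135 - 45*M (X(M) = 9*(-5*((-5 + 2) + M)) = 9*(-5*(-3 + M)) = 9*(15 - 5*M) = 135 - 45*M)
(Y(48) - 10075)*(X(163) + 34669) = (104 - 10075)*((135 - 45*163) + 34669) = -9971*((135 - 7335) + 34669) = -9971*(-7200 + 34669) = -9971*27469 = -273893399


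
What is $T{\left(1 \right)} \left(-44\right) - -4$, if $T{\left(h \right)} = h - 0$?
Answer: $-40$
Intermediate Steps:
$T{\left(h \right)} = h$ ($T{\left(h \right)} = h + 0 = h$)
$T{\left(1 \right)} \left(-44\right) - -4 = 1 \left(-44\right) - -4 = -44 + \left(-30 + 34\right) = -44 + 4 = -40$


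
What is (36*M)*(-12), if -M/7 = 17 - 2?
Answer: 45360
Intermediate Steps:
M = -105 (M = -7*(17 - 2) = -7*15 = -105)
(36*M)*(-12) = (36*(-105))*(-12) = -3780*(-12) = 45360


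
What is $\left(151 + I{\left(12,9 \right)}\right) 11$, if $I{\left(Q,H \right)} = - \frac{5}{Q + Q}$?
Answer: $\frac{39809}{24} \approx 1658.7$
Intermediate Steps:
$I{\left(Q,H \right)} = - \frac{5}{2 Q}$
$\left(151 + I{\left(12,9 \right)}\right) 11 = \left(151 - \frac{5}{2 \cdot 12}\right) 11 = \left(151 - \frac{5}{24}\right) 11 = \frac{3619}{24} \cdot 11 = \frac{39809}{24}$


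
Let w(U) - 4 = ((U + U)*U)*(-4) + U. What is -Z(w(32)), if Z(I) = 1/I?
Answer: 1/8156 ≈ 0.00012261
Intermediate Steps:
w(U) = 4 + U - 8*U² (w(U) = 4 + (((U + U)*U)*(-4) + U) = 4 + (((2*U)*U)*(-4) + U) = 4 + ((2*U²)*(-4) + U) = 4 + (-8*U² + U) = 4 + (U - 8*U²) = 4 + U - 8*U²)
-Z(w(32)) = -1/(4 + 32 - 8*32²) = -1/(4 + 32 - 8*1024) = -1/(4 + 32 - 8192) = -1/(-8156) = -1*(-1/8156) = 1/8156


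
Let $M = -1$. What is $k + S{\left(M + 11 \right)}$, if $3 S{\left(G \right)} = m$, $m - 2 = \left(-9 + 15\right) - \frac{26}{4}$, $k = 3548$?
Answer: $\frac{7097}{2} \approx 3548.5$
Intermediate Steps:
$m = \frac{3}{2}$ ($m = 2 + \left(\left(-9 + 15\right) - \frac{26}{4}\right) = 2 + \left(6 - 26 \cdot \frac{1}{4}\right) = 2 + \left(6 - \frac{13}{2}\right) = 2 - \frac{1}{2} = \frac{3}{2} \approx 1.5$)
$S{\left(G \right)} = \frac{1}{2}$ ($S{\left(G \right)} = \frac{1}{3} \cdot \frac{3}{2} = \frac{1}{2}$)
$k + S{\left(M + 11 \right)} = 3548 + \frac{1}{2} = \frac{7097}{2}$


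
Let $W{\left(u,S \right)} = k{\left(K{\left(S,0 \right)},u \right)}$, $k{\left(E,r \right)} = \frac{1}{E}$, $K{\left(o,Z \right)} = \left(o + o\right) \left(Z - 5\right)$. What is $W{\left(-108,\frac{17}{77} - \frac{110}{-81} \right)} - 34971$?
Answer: $- \frac{3443600607}{98470} \approx -34971.0$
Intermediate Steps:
$K{\left(o,Z \right)} = 2 o \left(-5 + Z\right)$
$W{\left(u,S \right)} = - \frac{1}{10 S}$ ($W{\left(u,S \right)} = \frac{1}{2 S \left(-5 + 0\right)} = \frac{1}{2 S \left(-5\right)} = \frac{1}{\left(-10\right) S} = - \frac{1}{10 S}$)
$W{\left(-108,\frac{17}{77} - \frac{110}{-81} \right)} - 34971 = - \frac{1}{10 \left(\frac{17}{77} - \frac{110}{-81}\right)} - 34971 = - \frac{1}{10 \left(17 \cdot \frac{1}{77} - - \frac{110}{81}\right)} - 34971 = - \frac{1}{10 \left(\frac{17}{77} + \frac{110}{81}\right)} - 34971 = - \frac{1}{10 \cdot \frac{9847}{6237}} - 34971 = \left(- \frac{1}{10}\right) \frac{6237}{9847} - 34971 = - \frac{6237}{98470} - 34971 = - \frac{3443600607}{98470}$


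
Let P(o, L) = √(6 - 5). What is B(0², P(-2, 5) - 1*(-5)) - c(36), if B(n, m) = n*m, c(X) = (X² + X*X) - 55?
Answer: -2537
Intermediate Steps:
P(o, L) = 1 (P(o, L) = √1 = 1)
c(X) = -55 + 2*X² (c(X) = (X² + X²) - 55 = 2*X² - 55 = -55 + 2*X²)
B(n, m) = m*n
B(0², P(-2, 5) - 1*(-5)) - c(36) = (1 - 1*(-5))*0² - (-55 + 2*36²) = (1 + 5)*0 - (-55 + 2*1296) = 6*0 - (-55 + 2592) = 0 - 1*2537 = 0 - 2537 = -2537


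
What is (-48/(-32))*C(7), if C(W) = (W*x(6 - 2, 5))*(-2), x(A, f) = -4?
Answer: 84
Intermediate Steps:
C(W) = 8*W (C(W) = (W*(-4))*(-2) = -4*W*(-2) = 8*W)
(-48/(-32))*C(7) = (-48/(-32))*(8*7) = -48*(-1)/32*56 = -16*(-3/32)*56 = (3/2)*56 = 84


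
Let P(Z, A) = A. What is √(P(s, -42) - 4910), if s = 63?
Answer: 2*I*√1238 ≈ 70.37*I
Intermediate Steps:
√(P(s, -42) - 4910) = √(-42 - 4910) = √(-4952) = 2*I*√1238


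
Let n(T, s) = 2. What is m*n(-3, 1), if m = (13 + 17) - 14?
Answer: 32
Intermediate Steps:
m = 16 (m = 30 - 14 = 16)
m*n(-3, 1) = 16*2 = 32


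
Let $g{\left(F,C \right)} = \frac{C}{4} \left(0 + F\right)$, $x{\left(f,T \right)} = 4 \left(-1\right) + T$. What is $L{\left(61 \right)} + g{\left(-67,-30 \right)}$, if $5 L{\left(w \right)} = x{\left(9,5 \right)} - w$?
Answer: $\frac{981}{2} \approx 490.5$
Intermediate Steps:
$x{\left(f,T \right)} = -4 + T$
$L{\left(w \right)} = \frac{1}{5} - \frac{w}{5}$ ($L{\left(w \right)} = \frac{\left(-4 + 5\right) - w}{5} = \frac{1 - w}{5} = \frac{1}{5} - \frac{w}{5}$)
$g{\left(F,C \right)} = \frac{C F}{4}$ ($g{\left(F,C \right)} = C \frac{1}{4} F = \frac{C}{4} F = \frac{C F}{4}$)
$L{\left(61 \right)} + g{\left(-67,-30 \right)} = \left(\frac{1}{5} - \frac{61}{5}\right) + \frac{1}{4} \left(-30\right) \left(-67\right) = \left(\frac{1}{5} - \frac{61}{5}\right) + \frac{1005}{2} = -12 + \frac{1005}{2} = \frac{981}{2}$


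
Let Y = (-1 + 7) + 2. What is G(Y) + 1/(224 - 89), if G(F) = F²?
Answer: 8641/135 ≈ 64.007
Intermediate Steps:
Y = 8 (Y = 6 + 2 = 8)
G(Y) + 1/(224 - 89) = 8² + 1/(224 - 89) = 64 + 1/135 = 8641/135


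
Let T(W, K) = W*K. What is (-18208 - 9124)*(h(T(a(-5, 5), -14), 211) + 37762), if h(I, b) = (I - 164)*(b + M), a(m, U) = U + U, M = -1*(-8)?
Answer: 787544248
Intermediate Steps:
M = 8
a(m, U) = 2*U
T(W, K) = K*W
h(I, b) = (-164 + I)*(8 + b) (h(I, b) = (I - 164)*(b + 8) = (-164 + I)*(8 + b))
(-18208 - 9124)*(h(T(a(-5, 5), -14), 211) + 37762) = (-18208 - 9124)*((-1312 - 164*211 + 8*(-28*5) - 28*5*211) + 37762) = -27332*((-1312 - 34604 + 8*(-14*10) - 14*10*211) + 37762) = -27332*((-1312 - 34604 + 8*(-140) - 140*211) + 37762) = -27332*((-1312 - 34604 - 1120 - 29540) + 37762) = -27332*(-66576 + 37762) = -27332*(-28814) = 787544248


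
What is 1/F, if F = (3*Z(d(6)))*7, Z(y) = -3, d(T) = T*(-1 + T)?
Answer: -1/63 ≈ -0.015873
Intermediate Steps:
F = -63 (F = (3*(-3))*7 = -9*7 = -63)
1/F = 1/(-63) = -1/63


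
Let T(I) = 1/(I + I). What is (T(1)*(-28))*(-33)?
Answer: 462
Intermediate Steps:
T(I) = 1/(2*I)
(T(1)*(-28))*(-33) = (((½)/1)*(-28))*(-33) = (((½)*1)*(-28))*(-33) = ((½)*(-28))*(-33) = -14*(-33) = 462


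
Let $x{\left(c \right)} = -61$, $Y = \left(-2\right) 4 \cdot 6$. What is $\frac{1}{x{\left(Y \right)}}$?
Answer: $- \frac{1}{61} \approx -0.016393$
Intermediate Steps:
$Y = -48$ ($Y = \left(-8\right) 6 = -48$)
$\frac{1}{x{\left(Y \right)}} = \frac{1}{-61} = - \frac{1}{61}$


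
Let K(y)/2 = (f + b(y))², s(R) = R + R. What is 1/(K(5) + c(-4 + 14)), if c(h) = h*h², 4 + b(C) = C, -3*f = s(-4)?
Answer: 9/9242 ≈ 0.00097382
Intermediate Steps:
s(R) = 2*R
f = 8/3 (f = -2*(-4)/3 = -⅓*(-8) = 8/3 ≈ 2.6667)
b(C) = -4 + C
c(h) = h³
K(y) = 2*(-4/3 + y)² (K(y) = 2*(8/3 + (-4 + y))² = 2*(-4/3 + y)²)
1/(K(5) + c(-4 + 14)) = 1/(2*(-4 + 3*5)²/9 + (-4 + 14)³) = 1/(2*(-4 + 15)²/9 + 10³) = 1/((2/9)*11² + 1000) = 1/((2/9)*121 + 1000) = 1/(242/9 + 1000) = 1/(9242/9) = 9/9242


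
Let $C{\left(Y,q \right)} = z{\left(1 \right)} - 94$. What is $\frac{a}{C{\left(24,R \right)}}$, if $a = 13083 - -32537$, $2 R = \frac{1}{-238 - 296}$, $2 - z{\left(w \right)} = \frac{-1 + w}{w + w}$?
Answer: $- \frac{11405}{23} \approx -495.87$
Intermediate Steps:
$z{\left(w \right)} = 2 - \frac{-1 + w}{2 w}$ ($z{\left(w \right)} = 2 - \frac{-1 + w}{w + w} = 2 - \frac{-1 + w}{2 w}$)
$R = - \frac{1}{1068}$ ($R = \frac{1}{2 \left(-238 - 296\right)} = \frac{1}{2 \left(-534\right)} = \frac{1}{2} \left(- \frac{1}{534}\right) = - \frac{1}{1068} \approx -0.00093633$)
$C{\left(Y,q \right)} = -92$ ($C{\left(Y,q \right)} = \frac{1 + 3 \cdot 1}{2 \cdot 1} - 94 = \frac{1}{2} \cdot 1 \left(1 + 3\right) - 94 = \frac{1}{2} \cdot 1 \cdot 4 - 94 = 2 - 94 = -92$)
$a = 45620$ ($a = 13083 + 32537 = 45620$)
$\frac{a}{C{\left(24,R \right)}} = \frac{45620}{-92} = 45620 \left(- \frac{1}{92}\right) = - \frac{11405}{23}$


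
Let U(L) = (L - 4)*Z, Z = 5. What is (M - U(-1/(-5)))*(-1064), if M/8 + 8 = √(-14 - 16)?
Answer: 47880 - 8512*I*√30 ≈ 47880.0 - 46622.0*I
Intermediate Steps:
U(L) = -20 + 5*L (U(L) = (L - 4)*5 = (-4 + L)*5 = -20 + 5*L)
M = -64 + 8*I*√30 (M = -64 + 8*√(-14 - 16) = -64 + 8*√(-30) = -64 + 8*(I*√30) = -64 + 8*I*√30 ≈ -64.0 + 43.818*I)
(M - U(-1/(-5)))*(-1064) = ((-64 + 8*I*√30) - (-20 + 5*(-1/(-5))))*(-1064) = ((-64 + 8*I*√30) - (-20 + 5*(-1*(-⅕))))*(-1064) = ((-64 + 8*I*√30) - (-20 + 5*(⅕)))*(-1064) = ((-64 + 8*I*√30) - (-20 + 1))*(-1064) = ((-64 + 8*I*√30) - 1*(-19))*(-1064) = ((-64 + 8*I*√30) + 19)*(-1064) = (-45 + 8*I*√30)*(-1064) = 47880 - 8512*I*√30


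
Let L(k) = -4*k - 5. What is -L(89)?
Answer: 361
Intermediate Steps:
L(k) = -5 - 4*k
-L(89) = -(-5 - 4*89) = -(-5 - 356) = -1*(-361) = 361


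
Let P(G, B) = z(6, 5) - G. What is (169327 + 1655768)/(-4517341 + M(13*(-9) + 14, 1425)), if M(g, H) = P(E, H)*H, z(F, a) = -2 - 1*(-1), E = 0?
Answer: -1825095/4518766 ≈ -0.40389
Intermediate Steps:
z(F, a) = -1 (z(F, a) = -2 + 1 = -1)
P(G, B) = -1 - G
M(g, H) = -H (M(g, H) = (-1 - 1*0)*H = (-1 + 0)*H = -H)
(169327 + 1655768)/(-4517341 + M(13*(-9) + 14, 1425)) = (169327 + 1655768)/(-4517341 - 1*1425) = 1825095/(-4517341 - 1425) = 1825095/(-4518766) = 1825095*(-1/4518766) = -1825095/4518766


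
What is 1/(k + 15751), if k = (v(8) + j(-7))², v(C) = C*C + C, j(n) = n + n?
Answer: 1/19115 ≈ 5.2315e-5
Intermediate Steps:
j(n) = 2*n
v(C) = C + C² (v(C) = C² + C = C + C²)
k = 3364 (k = (8*(1 + 8) + 2*(-7))² = (8*9 - 14)² = (72 - 14)² = 58² = 3364)
1/(k + 15751) = 1/(3364 + 15751) = 1/19115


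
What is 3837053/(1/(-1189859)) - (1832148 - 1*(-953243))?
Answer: -4565554830918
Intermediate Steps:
3837053/(1/(-1189859)) - (1832148 - 1*(-953243)) = 3837053/(-1/1189859) - (1832148 + 953243) = 3837053*(-1189859) - 1*2785391 = -4565552045527 - 2785391 = -4565554830918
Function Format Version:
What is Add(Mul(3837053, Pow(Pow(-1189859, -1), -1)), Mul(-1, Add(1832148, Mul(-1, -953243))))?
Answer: -4565554830918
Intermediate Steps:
Add(Mul(3837053, Pow(Pow(-1189859, -1), -1)), Mul(-1, Add(1832148, Mul(-1, -953243)))) = Add(Mul(3837053, Pow(Rational(-1, 1189859), -1)), Mul(-1, Add(1832148, 953243))) = Add(Mul(3837053, -1189859), Mul(-1, 2785391)) = Add(-4565552045527, -2785391) = -4565554830918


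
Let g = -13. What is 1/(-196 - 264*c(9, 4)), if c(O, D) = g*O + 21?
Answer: 1/25148 ≈ 3.9765e-5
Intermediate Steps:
c(O, D) = 21 - 13*O (c(O, D) = -13*O + 21 = 21 - 13*O)
1/(-196 - 264*c(9, 4)) = 1/(-196 - 264*(21 - 13*9)) = 1/(-196 - 264*(21 - 117)) = 1/(-196 - 264*(-96)) = 1/(-196 + 25344) = 1/25148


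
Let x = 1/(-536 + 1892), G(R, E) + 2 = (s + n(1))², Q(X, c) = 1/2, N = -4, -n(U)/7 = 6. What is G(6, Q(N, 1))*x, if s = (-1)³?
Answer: 1847/1356 ≈ 1.3621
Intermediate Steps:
n(U) = -42 (n(U) = -7*6 = -42)
s = -1
Q(X, c) = ½
G(R, E) = 1847 (G(R, E) = -2 + (-1 - 42)² = -2 + (-43)² = -2 + 1849 = 1847)
x = 1/1356 ≈ 0.00073746
G(6, Q(N, 1))*x = 1847*(1/1356) = 1847/1356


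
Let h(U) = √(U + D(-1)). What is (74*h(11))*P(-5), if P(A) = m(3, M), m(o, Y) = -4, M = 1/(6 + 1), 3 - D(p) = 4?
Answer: -296*√10 ≈ -936.03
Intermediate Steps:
D(p) = -1 (D(p) = 3 - 1*4 = 3 - 4 = -1)
M = ⅐ (M = 1/7 = ⅐ ≈ 0.14286)
h(U) = √(-1 + U) (h(U) = √(U - 1) = √(-1 + U))
P(A) = -4
(74*h(11))*P(-5) = (74*√(-1 + 11))*(-4) = (74*√10)*(-4) = -296*√10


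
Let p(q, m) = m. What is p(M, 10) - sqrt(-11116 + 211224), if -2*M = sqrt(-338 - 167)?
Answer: 10 - 2*sqrt(50027) ≈ -437.33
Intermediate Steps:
M = -I*sqrt(505)/2 (M = -sqrt(-338 - 167)/2 = -I*sqrt(505)/2 ≈ -11.236*I)
p(M, 10) - sqrt(-11116 + 211224) = 10 - sqrt(-11116 + 211224) = 10 - sqrt(200108) = 10 - 2*sqrt(50027)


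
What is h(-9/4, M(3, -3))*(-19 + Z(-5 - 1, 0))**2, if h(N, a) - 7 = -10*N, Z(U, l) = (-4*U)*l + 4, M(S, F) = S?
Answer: 13275/2 ≈ 6637.5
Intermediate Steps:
Z(U, l) = 4 - 4*U*l (Z(U, l) = -4*U*l + 4 = 4 - 4*U*l)
h(N, a) = 7 - 10*N
h(-9/4, M(3, -3))*(-19 + Z(-5 - 1, 0))**2 = (7 - (-90)/4)*(-19 + (4 - 4*(-5 - 1)*0))**2 = (7 - (-90)/4)*(-19 + (4 - 4*(-6)*0))**2 = (7 - 10*(-9/4))*(-19 + (4 + 0))**2 = (7 + 45/2)*(-19 + 4)**2 = (59/2)*(-15)**2 = (59/2)*225 = 13275/2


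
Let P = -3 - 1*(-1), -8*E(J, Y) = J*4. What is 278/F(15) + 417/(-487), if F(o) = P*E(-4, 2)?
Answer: -68527/974 ≈ -70.356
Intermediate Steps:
E(J, Y) = -J/2 (E(J, Y) = -J*4/8 = -J/2)
P = -2 (P = -3 + 1 = -2)
F(o) = -4 (F(o) = -(-1)*(-4) = -2*2 = -4)
278/F(15) + 417/(-487) = 278/(-4) + 417/(-487) = 278*(-¼) + 417*(-1/487) = -139/2 - 417/487 = -68527/974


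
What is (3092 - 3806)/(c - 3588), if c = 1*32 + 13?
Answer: 238/1181 ≈ 0.20152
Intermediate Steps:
c = 45 (c = 32 + 13 = 45)
(3092 - 3806)/(c - 3588) = (3092 - 3806)/(45 - 3588) = -714/(-3543) = -714*(-1/3543) = 238/1181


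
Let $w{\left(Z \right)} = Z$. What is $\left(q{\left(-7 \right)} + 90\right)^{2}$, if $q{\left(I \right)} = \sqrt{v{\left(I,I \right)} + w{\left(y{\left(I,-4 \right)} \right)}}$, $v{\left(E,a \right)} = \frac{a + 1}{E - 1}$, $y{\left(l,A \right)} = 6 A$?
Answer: $\frac{\left(180 + i \sqrt{93}\right)^{2}}{4} \approx 8076.8 + 867.93 i$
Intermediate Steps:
$v{\left(E,a \right)} = \frac{1 + a}{-1 + E}$
$q{\left(I \right)} = \sqrt{-24 + \frac{1 + I}{-1 + I}}$ ($q{\left(I \right)} = \sqrt{\frac{1 + I}{-1 + I} + 6 \left(-4\right)} = \sqrt{\frac{1 + I}{-1 + I} - 24} = \sqrt{-24 + \frac{1 + I}{-1 + I}}$)
$\left(q{\left(-7 \right)} + 90\right)^{2} = \left(\sqrt{\frac{25 - -161}{-1 - 7}} + 90\right)^{2} = \left(\sqrt{\frac{25 + 161}{-8}} + 90\right)^{2} = \left(\sqrt{\left(- \frac{1}{8}\right) 186} + 90\right)^{2} = \left(\sqrt{- \frac{93}{4}} + 90\right)^{2} = \left(\frac{i \sqrt{93}}{2} + 90\right)^{2} = \left(90 + \frac{i \sqrt{93}}{2}\right)^{2}$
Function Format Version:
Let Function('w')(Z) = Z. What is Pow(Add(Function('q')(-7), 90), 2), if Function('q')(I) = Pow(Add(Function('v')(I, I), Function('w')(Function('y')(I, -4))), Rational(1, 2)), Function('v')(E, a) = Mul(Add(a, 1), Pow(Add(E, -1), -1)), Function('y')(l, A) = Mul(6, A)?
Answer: Mul(Rational(1, 4), Pow(Add(180, Mul(I, Pow(93, Rational(1, 2)))), 2)) ≈ Add(8076.8, Mul(867.93, I))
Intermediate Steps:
Function('v')(E, a) = Mul(Pow(Add(-1, E), -1), Add(1, a)) (Function('v')(E, a) = Mul(Add(1, a), Pow(Add(-1, E), -1)) = Mul(Pow(Add(-1, E), -1), Add(1, a)))
Function('q')(I) = Pow(Add(-24, Mul(Pow(Add(-1, I), -1), Add(1, I))), Rational(1, 2)) (Function('q')(I) = Pow(Add(Mul(Pow(Add(-1, I), -1), Add(1, I)), Mul(6, -4)), Rational(1, 2)) = Pow(Add(Mul(Pow(Add(-1, I), -1), Add(1, I)), -24), Rational(1, 2)) = Pow(Add(-24, Mul(Pow(Add(-1, I), -1), Add(1, I))), Rational(1, 2)))
Pow(Add(Function('q')(-7), 90), 2) = Pow(Add(Pow(Mul(Pow(Add(-1, -7), -1), Add(25, Mul(-23, -7))), Rational(1, 2)), 90), 2) = Pow(Add(Pow(Mul(Pow(-8, -1), Add(25, 161)), Rational(1, 2)), 90), 2) = Pow(Add(Pow(Mul(Rational(-1, 8), 186), Rational(1, 2)), 90), 2) = Pow(Add(Pow(Rational(-93, 4), Rational(1, 2)), 90), 2) = Pow(Add(Mul(Rational(1, 2), I, Pow(93, Rational(1, 2))), 90), 2) = Pow(Add(90, Mul(Rational(1, 2), I, Pow(93, Rational(1, 2)))), 2)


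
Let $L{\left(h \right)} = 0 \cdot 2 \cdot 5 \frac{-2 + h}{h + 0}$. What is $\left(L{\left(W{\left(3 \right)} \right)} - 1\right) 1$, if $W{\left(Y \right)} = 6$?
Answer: $-1$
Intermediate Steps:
$L{\left(h \right)} = 0$ ($L{\left(h \right)} = 0 \cdot 10 \frac{-2 + h}{h} = 0 \frac{-2 + h}{h} = 0$)
$\left(L{\left(W{\left(3 \right)} \right)} - 1\right) 1 = \left(0 - 1\right) 1 = \left(-1\right) 1 = -1$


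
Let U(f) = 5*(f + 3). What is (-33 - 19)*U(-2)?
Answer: -260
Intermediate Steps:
U(f) = 15 + 5*f (U(f) = 5*(3 + f) = 15 + 5*f)
(-33 - 19)*U(-2) = (-33 - 19)*(15 + 5*(-2)) = -52*(15 - 10) = -52*5 = -260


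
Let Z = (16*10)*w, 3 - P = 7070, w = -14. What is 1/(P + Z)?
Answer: -1/9307 ≈ -0.00010745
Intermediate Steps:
P = -7067 (P = 3 - 1*7070 = 3 - 7070 = -7067)
Z = -2240 (Z = (16*10)*(-14) = 160*(-14) = -2240)
1/(P + Z) = 1/(-7067 - 2240) = 1/(-9307) = -1/9307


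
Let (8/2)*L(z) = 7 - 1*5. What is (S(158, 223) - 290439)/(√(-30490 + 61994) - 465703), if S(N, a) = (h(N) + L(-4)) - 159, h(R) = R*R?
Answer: 82470878567/144586168470 + 354178*√1969/72293084235 ≈ 0.57061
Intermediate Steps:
h(R) = R²
L(z) = ½ (L(z) = (7 - 1*5)/4 = (7 - 5)/4 = (¼)*2 = ½)
S(N, a) = -317/2 + N² (S(N, a) = (N² + ½) - 159 = (½ + N²) - 159 = -317/2 + N²)
(S(158, 223) - 290439)/(√(-30490 + 61994) - 465703) = ((-317/2 + 158²) - 290439)/(√(-30490 + 61994) - 465703) = ((-317/2 + 24964) - 290439)/(√31504 - 465703) = (49611/2 - 290439)/(4*√1969 - 465703) = -531267/(2*(-465703 + 4*√1969))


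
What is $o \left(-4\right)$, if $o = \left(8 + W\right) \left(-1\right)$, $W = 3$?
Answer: $44$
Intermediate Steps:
$o = -11$ ($o = \left(8 + 3\right) \left(-1\right) = 11 \left(-1\right) = -11$)
$o \left(-4\right) = \left(-11\right) \left(-4\right) = 44$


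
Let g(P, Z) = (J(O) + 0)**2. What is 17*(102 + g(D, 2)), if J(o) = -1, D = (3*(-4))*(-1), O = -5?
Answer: 1751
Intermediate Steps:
D = 12 (D = -12*(-1) = 12)
g(P, Z) = 1 (g(P, Z) = (-1 + 0)**2 = (-1)**2 = 1)
17*(102 + g(D, 2)) = 17*(102 + 1) = 17*103 = 1751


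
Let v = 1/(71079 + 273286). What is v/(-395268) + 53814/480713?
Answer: 7324971437342767/65432954153016660 ≈ 0.11195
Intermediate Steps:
v = 1/344365 ≈ 2.9039e-6
v/(-395268) + 53814/480713 = (1/344365)/(-395268) + 53814/480713 = (1/344365)*(-1/395268) + 53814*(1/480713) = -1/136116464820 + 53814/480713 = 7324971437342767/65432954153016660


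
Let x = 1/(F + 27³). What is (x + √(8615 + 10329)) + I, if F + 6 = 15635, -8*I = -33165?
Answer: 146390311/35312 + 16*√74 ≈ 4283.3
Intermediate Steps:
I = 33165/8 (I = -⅛*(-33165) = 33165/8 ≈ 4145.6)
F = 15629 (F = -6 + 15635 = 15629)
x = 1/35312 (x = 1/(15629 + 27³) = 1/(15629 + 19683) = 1/35312 ≈ 2.8319e-5)
(x + √(8615 + 10329)) + I = (1/35312 + √(8615 + 10329)) + 33165/8 = (1/35312 + √18944) + 33165/8 = (1/35312 + 16*√74) + 33165/8 = 146390311/35312 + 16*√74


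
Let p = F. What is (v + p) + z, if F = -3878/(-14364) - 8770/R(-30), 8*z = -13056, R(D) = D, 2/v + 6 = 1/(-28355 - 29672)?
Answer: -478571977427/357215238 ≈ -1339.7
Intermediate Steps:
v = -116054/348163 (v = 2/(-6 + 1/(-28355 - 29672)) = 2/(-6 + 1/(-58027)) = 2/(-6 - 1/58027) = 2/(-348163/58027) = 2*(-58027/348163) = -116054/348163 ≈ -0.33333)
z = -1632 (z = (1/8)*(-13056) = -1632)
F = 300211/1026 (F = -3878/(-14364) - 8770/(-30) = -3878*(-1/14364) - 8770*(-1/30) = 277/1026 + 877/3 = 300211/1026 ≈ 292.60)
p = 300211/1026 ≈ 292.60
(v + p) + z = (-116054/348163 + 300211/1026) - 1632 = 104403290989/357215238 - 1632 = -478571977427/357215238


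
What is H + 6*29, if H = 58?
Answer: 232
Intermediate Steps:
H + 6*29 = 58 + 6*29 = 58 + 174 = 232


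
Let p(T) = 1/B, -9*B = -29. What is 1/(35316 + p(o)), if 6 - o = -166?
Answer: 29/1024173 ≈ 2.8316e-5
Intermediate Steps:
B = 29/9 (B = -⅑*(-29) = 29/9 ≈ 3.2222)
o = 172 (o = 6 - 1*(-166) = 6 + 166 = 172)
p(T) = 9/29 (p(T) = 1/(29/9) = 9/29)
1/(35316 + p(o)) = 1/(35316 + 9/29) = 1/(1024173/29) = 29/1024173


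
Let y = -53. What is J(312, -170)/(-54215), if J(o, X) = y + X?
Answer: 223/54215 ≈ 0.0041132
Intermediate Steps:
J(o, X) = -53 + X
J(312, -170)/(-54215) = (-53 - 170)/(-54215) = -223*(-1/54215) = 223/54215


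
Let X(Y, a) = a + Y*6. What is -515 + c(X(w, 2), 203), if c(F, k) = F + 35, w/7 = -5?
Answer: -688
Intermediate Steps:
w = -35 (w = 7*(-5) = -35)
X(Y, a) = a + 6*Y
c(F, k) = 35 + F
-515 + c(X(w, 2), 203) = -515 + (35 + (2 + 6*(-35))) = -515 + (35 + (2 - 210)) = -515 + (35 - 208) = -515 - 173 = -688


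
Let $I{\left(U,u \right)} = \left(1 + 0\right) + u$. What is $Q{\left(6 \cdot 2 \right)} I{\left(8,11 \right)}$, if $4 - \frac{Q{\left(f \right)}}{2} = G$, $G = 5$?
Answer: $-24$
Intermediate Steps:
$I{\left(U,u \right)} = 1 + u$
$Q{\left(f \right)} = -2$ ($Q{\left(f \right)} = 8 - 10 = -2$)
$Q{\left(6 \cdot 2 \right)} I{\left(8,11 \right)} = - 2 \left(1 + 11\right) = \left(-2\right) 12 = -24$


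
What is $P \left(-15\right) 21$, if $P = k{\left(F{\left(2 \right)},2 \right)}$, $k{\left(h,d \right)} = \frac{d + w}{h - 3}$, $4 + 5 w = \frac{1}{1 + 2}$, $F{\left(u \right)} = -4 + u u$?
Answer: $133$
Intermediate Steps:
$F{\left(u \right)} = -4 + u^{2}$
$w = - \frac{11}{15}$ ($w = - \frac{4}{5} + \frac{1}{5 \left(1 + 2\right)} = - \frac{4}{5} + \frac{1}{5 \cdot 3} = - \frac{4}{5} + \frac{1}{5} \cdot \frac{1}{3} = - \frac{4}{5} + \frac{1}{15} = - \frac{11}{15} \approx -0.73333$)
$k{\left(h,d \right)} = \frac{- \frac{11}{15} + d}{-3 + h}$ ($k{\left(h,d \right)} = \frac{d - \frac{11}{15}}{h - 3} = \frac{- \frac{11}{15} + d}{-3 + h}$)
$P = - \frac{19}{45}$ ($P = \frac{- \frac{11}{15} + 2}{-3 - \left(4 - 2^{2}\right)} = \frac{1}{-3 + \left(-4 + 4\right)} \frac{19}{15} = \frac{1}{-3 + 0} \cdot \frac{19}{15} = \frac{1}{-3} \cdot \frac{19}{15} = \left(- \frac{1}{3}\right) \frac{19}{15} = - \frac{19}{45} \approx -0.42222$)
$P \left(-15\right) 21 = \left(- \frac{19}{45}\right) \left(-15\right) 21 = \frac{19}{3} \cdot 21 = 133$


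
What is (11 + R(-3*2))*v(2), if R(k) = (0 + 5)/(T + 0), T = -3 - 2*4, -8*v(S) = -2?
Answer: 29/11 ≈ 2.6364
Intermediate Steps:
v(S) = ¼ (v(S) = -⅛*(-2) = ¼)
T = -11 (T = -3 - 8 = -11)
R(k) = -5/11 (R(k) = (0 + 5)/(-11 + 0) = 5/(-11) = 5*(-1/11) = -5/11)
(11 + R(-3*2))*v(2) = (11 - 5/11)*(¼) = (116/11)*(¼) = 29/11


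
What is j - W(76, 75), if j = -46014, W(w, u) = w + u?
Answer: -46165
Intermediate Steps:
W(w, u) = u + w
j - W(76, 75) = -46014 - (75 + 76) = -46014 - 1*151 = -46014 - 151 = -46165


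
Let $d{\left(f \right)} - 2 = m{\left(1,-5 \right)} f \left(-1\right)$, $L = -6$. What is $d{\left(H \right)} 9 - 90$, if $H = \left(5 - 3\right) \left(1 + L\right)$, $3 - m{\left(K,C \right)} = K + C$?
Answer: $558$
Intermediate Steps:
$m{\left(K,C \right)} = 3 - C - K$ ($m{\left(K,C \right)} = 3 - \left(K + C\right) = 3 - \left(C + K\right) = 3 - C - K$)
$H = -10$ ($H = \left(5 - 3\right) \left(1 - 6\right) = 2 \left(-5\right) = -10$)
$d{\left(f \right)} = 2 - 7 f$ ($d{\left(f \right)} = 2 + \left(3 - -5 - 1\right) f \left(-1\right) = 2 + \left(3 + 5 - 1\right) f \left(-1\right) = 2 + 7 f \left(-1\right) = 2 - 7 f$)
$d{\left(H \right)} 9 - 90 = \left(2 - -70\right) 9 - 90 = \left(2 + 70\right) 9 - 90 = 72 \cdot 9 - 90 = 648 - 90 = 558$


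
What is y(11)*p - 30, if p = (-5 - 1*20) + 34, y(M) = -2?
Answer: -48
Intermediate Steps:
p = 9 (p = (-5 - 20) + 34 = -25 + 34 = 9)
y(11)*p - 30 = -2*9 - 30 = -18 - 30 = -48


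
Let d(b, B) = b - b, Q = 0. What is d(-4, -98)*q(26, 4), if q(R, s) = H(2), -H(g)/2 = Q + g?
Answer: 0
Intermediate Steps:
H(g) = -2*g (H(g) = -2*(0 + g) = -2*g)
q(R, s) = -4 (q(R, s) = -2*2 = -4)
d(b, B) = 0
d(-4, -98)*q(26, 4) = 0*(-4) = 0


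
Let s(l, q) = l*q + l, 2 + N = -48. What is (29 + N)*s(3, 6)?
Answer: -441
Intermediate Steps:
N = -50 (N = -2 - 48 = -50)
s(l, q) = l + l*q
(29 + N)*s(3, 6) = (29 - 50)*(3*(1 + 6)) = -63*7 = -21*21 = -441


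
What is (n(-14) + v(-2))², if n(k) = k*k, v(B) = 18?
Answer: 45796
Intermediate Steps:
n(k) = k²
(n(-14) + v(-2))² = ((-14)² + 18)² = (196 + 18)² = 214² = 45796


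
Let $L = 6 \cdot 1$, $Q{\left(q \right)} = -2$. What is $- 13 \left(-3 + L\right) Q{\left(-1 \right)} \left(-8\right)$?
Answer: $-624$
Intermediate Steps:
$L = 6$
$- 13 \left(-3 + L\right) Q{\left(-1 \right)} \left(-8\right) = - 13 \left(-3 + 6\right) \left(-2\right) \left(-8\right) = - 13 \cdot 3 \left(-2\right) \left(-8\right) = \left(-13\right) \left(-6\right) \left(-8\right) = 78 \left(-8\right) = -624$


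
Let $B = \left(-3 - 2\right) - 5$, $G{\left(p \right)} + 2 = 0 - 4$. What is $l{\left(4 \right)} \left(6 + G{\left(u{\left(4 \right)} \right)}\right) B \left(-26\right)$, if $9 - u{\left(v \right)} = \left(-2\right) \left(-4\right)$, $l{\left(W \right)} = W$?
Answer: $0$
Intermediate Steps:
$u{\left(v \right)} = 1$ ($u{\left(v \right)} = 9 - \left(-2\right) \left(-4\right) = 9 - 8 = 1$)
$G{\left(p \right)} = -6$ ($G{\left(p \right)} = -2 + \left(0 - 4\right) = -2 - 4 = -6$)
$B = -10$ ($B = -5 - 5 = -10$)
$l{\left(4 \right)} \left(6 + G{\left(u{\left(4 \right)} \right)}\right) B \left(-26\right) = 4 \left(6 - 6\right) \left(-10\right) \left(-26\right) = 4 \cdot 0 \left(-10\right) \left(-26\right) = 4 \cdot 0 \left(-26\right) = 0 \left(-26\right) = 0$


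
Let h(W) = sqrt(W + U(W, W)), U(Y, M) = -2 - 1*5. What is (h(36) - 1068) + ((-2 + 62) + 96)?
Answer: -912 + sqrt(29) ≈ -906.62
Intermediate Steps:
U(Y, M) = -7 (U(Y, M) = -2 - 5 = -7)
h(W) = sqrt(-7 + W) (h(W) = sqrt(W - 7) = sqrt(-7 + W))
(h(36) - 1068) + ((-2 + 62) + 96) = (sqrt(-7 + 36) - 1068) + ((-2 + 62) + 96) = (sqrt(29) - 1068) + (60 + 96) = (-1068 + sqrt(29)) + 156 = -912 + sqrt(29)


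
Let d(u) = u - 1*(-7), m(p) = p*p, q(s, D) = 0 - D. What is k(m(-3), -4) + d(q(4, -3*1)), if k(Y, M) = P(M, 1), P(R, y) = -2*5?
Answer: 0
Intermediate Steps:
q(s, D) = -D
m(p) = p**2
P(R, y) = -10
k(Y, M) = -10
d(u) = 7 + u (d(u) = u + 7 = 7 + u)
k(m(-3), -4) + d(q(4, -3*1)) = -10 + (7 - (-3)) = -10 + (7 - 1*(-3)) = -10 + (7 + 3) = -10 + 10 = 0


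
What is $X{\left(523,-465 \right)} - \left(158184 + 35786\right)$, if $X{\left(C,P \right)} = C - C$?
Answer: $-193970$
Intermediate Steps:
$X{\left(C,P \right)} = 0$
$X{\left(523,-465 \right)} - \left(158184 + 35786\right) = 0 - \left(158184 + 35786\right) = 0 - 193970 = -193970$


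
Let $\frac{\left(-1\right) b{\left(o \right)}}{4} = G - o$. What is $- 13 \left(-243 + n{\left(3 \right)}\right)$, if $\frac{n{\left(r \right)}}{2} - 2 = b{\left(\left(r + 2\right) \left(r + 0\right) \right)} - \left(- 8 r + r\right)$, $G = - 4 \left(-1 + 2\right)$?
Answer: $585$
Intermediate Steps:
$G = -4$ ($G = \left(-4\right) 1 = -4$)
$b{\left(o \right)} = 16 + 4 o$ ($b{\left(o \right)} = - 4 \left(-4 - o\right) = 16 + 4 o$)
$n{\left(r \right)} = 36 + 14 r + 8 r \left(2 + r\right)$ ($n{\left(r \right)} = 4 + 2 \left(\left(16 + 4 \left(r + 2\right) \left(r + 0\right)\right) - \left(- 8 r + r\right)\right) = 4 + 2 \left(\left(16 + 4 \left(2 + r\right) r\right) - - 7 r\right) = 4 + 2 \left(\left(16 + 4 r \left(2 + r\right)\right) + 7 r\right) = 4 + 2 \left(16 + 7 r + 4 r \left(2 + r\right)\right) = 4 + \left(32 + 14 r + 8 r \left(2 + r\right)\right) = 36 + 14 r + 8 r \left(2 + r\right)$)
$- 13 \left(-243 + n{\left(3 \right)}\right) = - 13 \left(-243 + \left(36 + 8 \cdot 3^{2} + 30 \cdot 3\right)\right) = - 13 \left(-243 + \left(36 + 8 \cdot 9 + 90\right)\right) = - 13 \left(-243 + \left(36 + 72 + 90\right)\right) = - 13 \left(-243 + 198\right) = \left(-13\right) \left(-45\right) = 585$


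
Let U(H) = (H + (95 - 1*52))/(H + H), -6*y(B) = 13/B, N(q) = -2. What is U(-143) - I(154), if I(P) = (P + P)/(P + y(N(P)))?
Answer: -435478/266123 ≈ -1.6364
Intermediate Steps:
y(B) = -13/(6*B)
U(H) = (43 + H)/(2*H) (U(H) = (H + (95 - 52))/((2*H)) = (H + 43)*(1/(2*H)) = (43 + H)*(1/(2*H)) = (43 + H)/(2*H))
I(P) = 2*P/(13/12 + P) (I(P) = (P + P)/(P - 13/6/(-2)) = (2*P)/(P - 13/6*(-½)) = (2*P)/(P + 13/12) = (2*P)/(13/12 + P) = 2*P/(13/12 + P))
U(-143) - I(154) = (½)*(43 - 143)/(-143) - 24*154/(13 + 12*154) = (½)*(-1/143)*(-100) - 24*154/(13 + 1848) = 50/143 - 24*154/1861 = 50/143 - 1*3696/1861 = 50/143 - 3696/1861 = -435478/266123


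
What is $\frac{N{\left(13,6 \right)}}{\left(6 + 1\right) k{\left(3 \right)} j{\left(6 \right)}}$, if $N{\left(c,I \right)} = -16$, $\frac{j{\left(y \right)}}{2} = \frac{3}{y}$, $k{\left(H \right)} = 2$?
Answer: $- \frac{8}{7} \approx -1.1429$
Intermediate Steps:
$j{\left(y \right)} = \frac{6}{y}$ ($j{\left(y \right)} = 2 \frac{3}{y} = \frac{6}{y}$)
$\frac{N{\left(13,6 \right)}}{\left(6 + 1\right) k{\left(3 \right)} j{\left(6 \right)}} = - \frac{16}{\left(6 + 1\right) 2 \cdot \frac{6}{6}} = - \frac{16}{7 \cdot 2 \cdot 6 \cdot \frac{1}{6}} = - \frac{16}{14 \cdot 1} = - \frac{16}{14} = \left(-16\right) \frac{1}{14} = - \frac{8}{7}$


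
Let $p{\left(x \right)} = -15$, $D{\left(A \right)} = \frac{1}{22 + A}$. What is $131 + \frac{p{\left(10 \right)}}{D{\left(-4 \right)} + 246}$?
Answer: $\frac{579929}{4429} \approx 130.94$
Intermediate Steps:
$131 + \frac{p{\left(10 \right)}}{D{\left(-4 \right)} + 246} = 131 + \frac{1}{\frac{1}{22 - 4} + 246} \left(-15\right) = 131 + \frac{1}{\frac{1}{18} + 246} \left(-15\right) = 131 + \frac{1}{\frac{4429}{18}} \left(-15\right) = 131 + \frac{18}{4429} \left(-15\right) = 131 - \frac{270}{4429} = \frac{579929}{4429}$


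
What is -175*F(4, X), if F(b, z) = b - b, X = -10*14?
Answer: 0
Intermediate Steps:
X = -140
F(b, z) = 0
-175*F(4, X) = -175*0 = 0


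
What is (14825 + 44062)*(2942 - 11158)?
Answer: -483815592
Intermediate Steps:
(14825 + 44062)*(2942 - 11158) = 58887*(-8216) = -483815592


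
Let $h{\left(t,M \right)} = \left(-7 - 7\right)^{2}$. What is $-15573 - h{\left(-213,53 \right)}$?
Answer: $-15769$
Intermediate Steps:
$h{\left(t,M \right)} = 196$ ($h{\left(t,M \right)} = \left(-14\right)^{2} = 196$)
$-15573 - h{\left(-213,53 \right)} = -15573 - 196 = -15769$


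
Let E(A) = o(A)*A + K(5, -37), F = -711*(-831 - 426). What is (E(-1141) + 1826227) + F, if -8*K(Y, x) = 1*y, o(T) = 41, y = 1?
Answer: 21385383/8 ≈ 2.6732e+6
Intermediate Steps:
K(Y, x) = -⅛ (K(Y, x) = -1/8 = -⅛*1 = -⅛)
F = 893727 (F = -711*(-1257) = 893727)
E(A) = -⅛ + 41*A (E(A) = 41*A - ⅛ = -⅛ + 41*A)
(E(-1141) + 1826227) + F = ((-⅛ + 41*(-1141)) + 1826227) + 893727 = ((-⅛ - 46781) + 1826227) + 893727 = (-374249/8 + 1826227) + 893727 = 14235567/8 + 893727 = 21385383/8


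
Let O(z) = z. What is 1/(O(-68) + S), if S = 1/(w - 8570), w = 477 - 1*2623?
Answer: -10716/728689 ≈ -0.014706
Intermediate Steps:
w = -2146 (w = 477 - 2623 = -2146)
S = -1/10716 (S = 1/(-2146 - 8570) = 1/(-10716) = -1/10716 ≈ -9.3318e-5)
1/(O(-68) + S) = 1/(-68 - 1/10716) = 1/(-728689/10716) = -10716/728689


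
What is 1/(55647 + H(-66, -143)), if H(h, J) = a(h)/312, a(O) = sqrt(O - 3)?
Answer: 1805633856/100478107184855 - 104*I*sqrt(69)/100478107184855 ≈ 1.797e-5 - 8.5978e-12*I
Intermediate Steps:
a(O) = sqrt(-3 + O)
H(h, J) = sqrt(-3 + h)/312
1/(55647 + H(-66, -143)) = 1/(55647 + sqrt(-3 - 66)/312) = 1/(55647 + sqrt(-69)/312) = 1/(55647 + (I*sqrt(69))/312) = 1/(55647 + I*sqrt(69)/312)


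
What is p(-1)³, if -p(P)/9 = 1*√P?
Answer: 729*I ≈ 729.0*I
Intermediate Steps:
p(P) = -9*√P
p(-1)³ = (-9*I)³ = 729*I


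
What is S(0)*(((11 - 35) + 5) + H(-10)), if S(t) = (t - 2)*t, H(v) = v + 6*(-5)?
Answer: 0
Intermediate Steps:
H(v) = -30 + v (H(v) = v - 30 = -30 + v)
S(t) = t*(-2 + t) (S(t) = (-2 + t)*t = t*(-2 + t))
S(0)*(((11 - 35) + 5) + H(-10)) = (0*(-2 + 0))*(((11 - 35) + 5) + (-30 - 10)) = (0*(-2))*((-24 + 5) - 40) = 0*(-19 - 40) = 0*(-59) = 0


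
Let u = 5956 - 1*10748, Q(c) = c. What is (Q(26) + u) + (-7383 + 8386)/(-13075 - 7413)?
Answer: -97646811/20488 ≈ -4766.0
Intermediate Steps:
u = -4792 (u = 5956 - 10748 = -4792)
(Q(26) + u) + (-7383 + 8386)/(-13075 - 7413) = (26 - 4792) + (-7383 + 8386)/(-13075 - 7413) = -4766 + 1003/(-20488) = -4766 + 1003*(-1/20488) = -4766 - 1003/20488 = -97646811/20488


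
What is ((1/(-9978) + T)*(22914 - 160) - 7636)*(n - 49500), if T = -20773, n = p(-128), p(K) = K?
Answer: 117031903944785732/4989 ≈ 2.3458e+13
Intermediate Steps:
n = -128
((1/(-9978) + T)*(22914 - 160) - 7636)*(n - 49500) = ((1/(-9978) - 20773)*(22914 - 160) - 7636)*(-128 - 49500) = ((-1/9978 - 20773)*22754 - 7636)*(-49628) = (-207272995/9978*22754 - 7636)*(-49628) = (-2358144864115/4989 - 7636)*(-49628) = -2358182960119/4989*(-49628) = 117031903944785732/4989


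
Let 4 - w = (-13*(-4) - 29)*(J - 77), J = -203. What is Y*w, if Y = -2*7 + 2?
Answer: -77328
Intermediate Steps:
Y = -12 (Y = -14 + 2 = -12)
w = 6444 (w = 4 - (-13*(-4) - 29)*(-203 - 77) = 4 - (52 - 29)*(-280) = 4 - 23*(-280) = 4 - 1*(-6440) = 4 + 6440 = 6444)
Y*w = -12*6444 = -77328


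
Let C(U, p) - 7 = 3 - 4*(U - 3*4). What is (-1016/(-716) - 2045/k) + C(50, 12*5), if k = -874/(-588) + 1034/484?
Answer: -739321647/1048582 ≈ -705.07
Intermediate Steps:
k = 5858/1617 (k = -874*(-1/588) + 1034*(1/484) = 437/294 + 47/22 = 5858/1617 ≈ 3.6228)
C(U, p) = 58 - 4*U (C(U, p) = 7 + (3 - 4*(U - 3*4)) = 7 + (3 - 4*(U - 12)) = 7 + (3 - 4*(-12 + U)) = 7 + (3 + (48 - 4*U)) = 7 + (51 - 4*U) = 58 - 4*U)
(-1016/(-716) - 2045/k) + C(50, 12*5) = (-1016/(-716) - 2045/5858/1617) + (58 - 4*50) = (-1016*(-1/716) - 2045*1617/5858) + (58 - 200) = (254/179 - 3306765/5858) - 142 = -590423003/1048582 - 142 = -739321647/1048582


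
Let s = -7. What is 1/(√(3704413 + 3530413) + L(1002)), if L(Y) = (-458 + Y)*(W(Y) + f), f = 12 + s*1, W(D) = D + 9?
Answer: 16256/8984543435 - √25034/17969086870 ≈ 1.8005e-6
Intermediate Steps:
W(D) = 9 + D
f = 5 (f = 12 - 7*1 = 12 - 7 = 5)
L(Y) = (-458 + Y)*(14 + Y) (L(Y) = (-458 + Y)*((9 + Y) + 5) = (-458 + Y)*(14 + Y))
1/(√(3704413 + 3530413) + L(1002)) = 1/(√(3704413 + 3530413) + (-6412 + 1002² - 444*1002)) = 1/(√7234826 + (-6412 + 1004004 - 444888)) = 1/(17*√25034 + 552704) = 1/(552704 + 17*√25034)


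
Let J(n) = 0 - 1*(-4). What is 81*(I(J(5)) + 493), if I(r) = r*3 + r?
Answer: 41229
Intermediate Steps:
J(n) = 4 (J(n) = 0 + 4 = 4)
I(r) = 4*r (I(r) = 3*r + r = 4*r)
81*(I(J(5)) + 493) = 81*(4*4 + 493) = 81*(16 + 493) = 81*509 = 41229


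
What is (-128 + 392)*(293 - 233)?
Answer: 15840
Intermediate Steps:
(-128 + 392)*(293 - 233) = 264*60 = 15840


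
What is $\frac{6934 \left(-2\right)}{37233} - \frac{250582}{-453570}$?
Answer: $\frac{506635141}{2814628635} \approx 0.18$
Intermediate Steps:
$\frac{6934 \left(-2\right)}{37233} - \frac{250582}{-453570} = \left(-13868\right) \frac{1}{37233} - - \frac{125291}{226785} = - \frac{13868}{37233} + \frac{125291}{226785} = \frac{506635141}{2814628635}$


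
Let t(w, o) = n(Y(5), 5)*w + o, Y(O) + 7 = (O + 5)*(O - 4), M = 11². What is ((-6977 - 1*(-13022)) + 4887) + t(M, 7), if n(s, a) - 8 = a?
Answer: 12512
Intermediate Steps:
M = 121
Y(O) = -7 + (-4 + O)*(5 + O) (Y(O) = -7 + (O + 5)*(O - 4) = -7 + (5 + O)*(-4 + O) = -7 + (-4 + O)*(5 + O))
n(s, a) = 8 + a
t(w, o) = o + 13*w (t(w, o) = (8 + 5)*w + o = 13*w + o = o + 13*w)
((-6977 - 1*(-13022)) + 4887) + t(M, 7) = ((-6977 - 1*(-13022)) + 4887) + (7 + 13*121) = ((-6977 + 13022) + 4887) + (7 + 1573) = (6045 + 4887) + 1580 = 10932 + 1580 = 12512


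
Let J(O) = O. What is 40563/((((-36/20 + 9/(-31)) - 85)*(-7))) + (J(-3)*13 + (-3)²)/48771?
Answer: 102211122175/1536172701 ≈ 66.536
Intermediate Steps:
40563/((((-36/20 + 9/(-31)) - 85)*(-7))) + (J(-3)*13 + (-3)²)/48771 = 40563/((((-36/20 + 9/(-31)) - 85)*(-7))) + (-3*13 + (-3)²)/48771 = 40563/((((-36*1/20 + 9*(-1/31)) - 85)*(-7))) + (-39 + 9)*(1/48771) = 40563/((((-9/5 - 9/31) - 85)*(-7))) - 30*1/48771 = 40563/(((-324/155 - 85)*(-7))) - 10/16257 = 40563/((-13499/155*(-7))) - 10/16257 = 40563/(94493/155) - 10/16257 = 40563*(155/94493) - 10/16257 = 6287265/94493 - 10/16257 = 102211122175/1536172701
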